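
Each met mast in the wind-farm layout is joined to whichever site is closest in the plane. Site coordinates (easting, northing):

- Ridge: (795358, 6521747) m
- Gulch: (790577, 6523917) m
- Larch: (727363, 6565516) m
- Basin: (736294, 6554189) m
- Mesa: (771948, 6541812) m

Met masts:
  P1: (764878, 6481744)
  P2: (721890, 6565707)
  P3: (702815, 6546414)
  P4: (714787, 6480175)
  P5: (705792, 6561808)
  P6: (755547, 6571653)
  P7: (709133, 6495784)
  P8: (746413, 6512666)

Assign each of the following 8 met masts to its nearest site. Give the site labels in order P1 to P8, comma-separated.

P1 → Gulch (d²=2439000530.00)
P2 → Larch (d²=29990210.00)
P3 → Larch (d²=967490708.00)
P4 → Basin (d²=5940623245.00)
P5 → Larch (d²=479057305.00)
P6 → Basin (d²=675669305.00)
P7 → Basin (d²=4148863946.00)
P8 → Mesa (d²=1501525541.00)

Gulch, Larch, Larch, Basin, Larch, Basin, Basin, Mesa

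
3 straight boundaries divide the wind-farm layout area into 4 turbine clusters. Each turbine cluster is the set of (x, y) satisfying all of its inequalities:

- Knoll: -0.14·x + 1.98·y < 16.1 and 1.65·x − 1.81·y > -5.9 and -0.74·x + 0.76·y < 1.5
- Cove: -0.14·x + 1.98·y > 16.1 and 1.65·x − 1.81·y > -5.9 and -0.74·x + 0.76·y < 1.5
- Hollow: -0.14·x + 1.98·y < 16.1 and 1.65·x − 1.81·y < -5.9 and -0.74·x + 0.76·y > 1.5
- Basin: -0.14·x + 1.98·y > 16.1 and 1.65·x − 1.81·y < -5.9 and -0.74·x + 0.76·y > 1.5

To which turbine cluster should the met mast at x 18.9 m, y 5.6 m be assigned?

-0.14·18.9 + 1.98·5.6 = 8.442, which is < 16.1
1.65·18.9 − 1.81·5.6 = 21.049, which is > -5.9
-0.74·18.9 + 0.76·5.6 = -9.730, which is < 1.5
This sign pattern matches Knoll.

Knoll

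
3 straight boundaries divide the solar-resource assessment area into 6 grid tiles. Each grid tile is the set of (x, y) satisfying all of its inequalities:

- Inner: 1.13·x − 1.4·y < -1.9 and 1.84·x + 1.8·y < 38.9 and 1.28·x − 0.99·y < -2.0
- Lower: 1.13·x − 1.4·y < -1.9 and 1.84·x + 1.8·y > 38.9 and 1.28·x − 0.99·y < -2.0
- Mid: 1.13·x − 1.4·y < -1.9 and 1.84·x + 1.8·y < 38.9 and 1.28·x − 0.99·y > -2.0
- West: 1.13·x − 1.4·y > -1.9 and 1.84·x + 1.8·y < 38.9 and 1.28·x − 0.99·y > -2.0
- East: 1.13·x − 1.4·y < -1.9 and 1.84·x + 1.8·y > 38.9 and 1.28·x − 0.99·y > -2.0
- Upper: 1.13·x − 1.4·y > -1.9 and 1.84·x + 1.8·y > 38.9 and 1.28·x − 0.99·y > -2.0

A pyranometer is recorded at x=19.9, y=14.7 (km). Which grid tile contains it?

Upper

1.13·19.9 − 1.4·14.7 = 1.907, which is > -1.9
1.84·19.9 + 1.8·14.7 = 63.076, which is > 38.9
1.28·19.9 − 0.99·14.7 = 10.919, which is > -2.0
This sign pattern matches Upper.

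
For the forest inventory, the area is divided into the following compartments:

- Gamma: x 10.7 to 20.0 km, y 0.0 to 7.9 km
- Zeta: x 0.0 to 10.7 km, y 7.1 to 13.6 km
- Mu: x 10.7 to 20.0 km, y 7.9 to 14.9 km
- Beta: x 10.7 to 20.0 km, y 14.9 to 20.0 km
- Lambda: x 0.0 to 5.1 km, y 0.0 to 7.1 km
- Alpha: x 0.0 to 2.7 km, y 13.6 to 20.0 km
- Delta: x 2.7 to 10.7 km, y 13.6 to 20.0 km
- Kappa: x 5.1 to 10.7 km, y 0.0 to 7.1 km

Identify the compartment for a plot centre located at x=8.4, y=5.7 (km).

The point has x = 8.4 and y = 5.7.
Only Kappa satisfies 5.1 ≤ x ≤ 10.7 and 0.0 ≤ y ≤ 7.1.

Kappa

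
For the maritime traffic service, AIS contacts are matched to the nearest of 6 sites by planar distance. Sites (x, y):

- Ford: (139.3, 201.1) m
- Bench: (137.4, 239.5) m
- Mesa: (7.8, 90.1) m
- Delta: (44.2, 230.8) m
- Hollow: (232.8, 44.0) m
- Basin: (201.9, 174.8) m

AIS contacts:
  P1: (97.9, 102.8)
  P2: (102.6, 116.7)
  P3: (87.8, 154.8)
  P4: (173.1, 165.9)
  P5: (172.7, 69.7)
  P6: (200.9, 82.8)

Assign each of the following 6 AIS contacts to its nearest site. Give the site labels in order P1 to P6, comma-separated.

P1 → Mesa (d²=8279.30)
P2 → Ford (d²=8470.25)
P3 → Ford (d²=4795.94)
P4 → Basin (d²=908.65)
P5 → Hollow (d²=4272.50)
P6 → Hollow (d²=2523.05)

Mesa, Ford, Ford, Basin, Hollow, Hollow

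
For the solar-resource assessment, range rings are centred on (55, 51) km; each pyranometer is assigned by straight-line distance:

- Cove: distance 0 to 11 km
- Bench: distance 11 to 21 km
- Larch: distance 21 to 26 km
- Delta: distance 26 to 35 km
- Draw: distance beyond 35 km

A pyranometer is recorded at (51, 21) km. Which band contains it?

Distance = √((51−55)² + (21−51)²) = √(16.000 + 900.000) = 30.265 km.
26 ≤ 30.265 < 35 → Delta.

Delta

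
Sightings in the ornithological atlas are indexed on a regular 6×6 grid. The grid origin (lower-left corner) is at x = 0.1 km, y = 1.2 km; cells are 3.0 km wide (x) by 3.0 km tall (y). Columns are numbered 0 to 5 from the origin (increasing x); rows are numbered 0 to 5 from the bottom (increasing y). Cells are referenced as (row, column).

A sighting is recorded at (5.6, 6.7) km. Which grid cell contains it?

(1, 1)

Column index: ⌊(5.6 − 0.1) / 3.0⌋ = ⌊1.833⌋ = 1
Row offset from origin: ⌊(6.7 − 1.2) / 3.0⌋ = ⌊1.833⌋ = 1 → row 1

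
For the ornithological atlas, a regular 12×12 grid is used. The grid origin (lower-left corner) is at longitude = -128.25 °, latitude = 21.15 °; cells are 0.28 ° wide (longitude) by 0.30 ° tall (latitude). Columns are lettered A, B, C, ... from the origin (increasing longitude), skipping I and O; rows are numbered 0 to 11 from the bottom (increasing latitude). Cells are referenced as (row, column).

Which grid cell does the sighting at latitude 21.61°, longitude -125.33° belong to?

(1, L)

Column index: ⌊(-125.33 − -128.25) / 0.28⌋ = ⌊10.429⌋ = 10 → column L
Row offset from origin: ⌊(21.61 − 21.15) / 0.30⌋ = ⌊1.533⌋ = 1 → row 1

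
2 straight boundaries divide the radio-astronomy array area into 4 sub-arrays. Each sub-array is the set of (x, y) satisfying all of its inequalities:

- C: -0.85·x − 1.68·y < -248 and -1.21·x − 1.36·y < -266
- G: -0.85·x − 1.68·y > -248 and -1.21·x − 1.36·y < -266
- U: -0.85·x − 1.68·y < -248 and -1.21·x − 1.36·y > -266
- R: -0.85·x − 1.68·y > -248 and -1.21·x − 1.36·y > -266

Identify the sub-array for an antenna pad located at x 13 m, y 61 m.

R

-0.85·13 − 1.68·61 = -113.530, which is > -248
-1.21·13 − 1.36·61 = -98.690, which is > -266
This sign pattern matches R.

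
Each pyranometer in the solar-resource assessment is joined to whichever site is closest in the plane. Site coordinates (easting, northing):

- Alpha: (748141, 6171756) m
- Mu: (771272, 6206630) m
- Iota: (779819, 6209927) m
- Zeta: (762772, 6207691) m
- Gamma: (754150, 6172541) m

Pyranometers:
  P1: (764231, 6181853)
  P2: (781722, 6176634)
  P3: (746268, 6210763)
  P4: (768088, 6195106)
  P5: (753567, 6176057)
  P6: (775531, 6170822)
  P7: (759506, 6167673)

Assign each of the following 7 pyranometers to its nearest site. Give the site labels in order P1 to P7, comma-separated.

Gamma, Gamma, Zeta, Mu, Gamma, Gamma, Gamma

P1 → Gamma (d²=188339905.00)
P2 → Gamma (d²=776967833.00)
P3 → Zeta (d²=281819200.00)
P4 → Mu (d²=142940432.00)
P5 → Gamma (d²=12702145.00)
P6 → Gamma (d²=460102122.00)
P7 → Gamma (d²=52384160.00)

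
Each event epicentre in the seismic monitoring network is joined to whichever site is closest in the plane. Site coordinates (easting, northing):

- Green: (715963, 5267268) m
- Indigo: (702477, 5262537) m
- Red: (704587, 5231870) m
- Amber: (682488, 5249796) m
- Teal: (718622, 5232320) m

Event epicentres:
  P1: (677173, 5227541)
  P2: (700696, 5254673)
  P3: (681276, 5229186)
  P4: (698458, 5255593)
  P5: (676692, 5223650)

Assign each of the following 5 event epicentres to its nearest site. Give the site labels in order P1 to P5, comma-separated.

Amber, Indigo, Amber, Indigo, Amber

P1 → Amber (d²=523534250.00)
P2 → Indigo (d²=65014457.00)
P3 → Amber (d²=426241044.00)
P4 → Indigo (d²=64371497.00)
P5 → Amber (d²=717206932.00)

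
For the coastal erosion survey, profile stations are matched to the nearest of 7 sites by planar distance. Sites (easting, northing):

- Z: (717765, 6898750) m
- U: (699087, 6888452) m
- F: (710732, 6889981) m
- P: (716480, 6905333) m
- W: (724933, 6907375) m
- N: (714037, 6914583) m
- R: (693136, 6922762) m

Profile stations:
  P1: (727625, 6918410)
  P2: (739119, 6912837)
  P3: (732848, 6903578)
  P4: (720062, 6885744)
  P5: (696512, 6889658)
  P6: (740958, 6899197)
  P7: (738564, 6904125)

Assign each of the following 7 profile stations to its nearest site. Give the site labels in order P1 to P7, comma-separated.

P1 → W (d²=129018089.00)
P2 → W (d²=231076040.00)
P3 → W (d²=77064434.00)
P4 → F (d²=105001069.00)
P5 → U (d²=8085061.00)
P6 → W (d²=323680309.00)
P7 → W (d²=196366661.00)

W, W, W, F, U, W, W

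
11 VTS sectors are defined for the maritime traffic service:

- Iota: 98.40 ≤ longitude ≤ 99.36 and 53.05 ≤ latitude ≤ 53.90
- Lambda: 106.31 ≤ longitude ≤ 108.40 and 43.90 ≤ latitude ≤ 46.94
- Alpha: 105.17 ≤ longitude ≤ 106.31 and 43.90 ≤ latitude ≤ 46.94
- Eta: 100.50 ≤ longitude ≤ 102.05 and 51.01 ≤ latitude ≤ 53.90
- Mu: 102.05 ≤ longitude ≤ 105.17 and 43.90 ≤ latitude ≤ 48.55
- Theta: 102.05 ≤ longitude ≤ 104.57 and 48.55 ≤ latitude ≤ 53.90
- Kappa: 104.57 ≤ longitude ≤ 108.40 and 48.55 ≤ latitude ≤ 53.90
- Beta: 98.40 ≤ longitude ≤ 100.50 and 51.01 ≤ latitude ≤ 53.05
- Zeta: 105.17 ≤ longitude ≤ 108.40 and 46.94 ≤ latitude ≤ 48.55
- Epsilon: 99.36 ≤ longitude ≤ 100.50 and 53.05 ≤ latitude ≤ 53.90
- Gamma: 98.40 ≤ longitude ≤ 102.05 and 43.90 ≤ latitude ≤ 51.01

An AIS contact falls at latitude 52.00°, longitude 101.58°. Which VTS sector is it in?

The point has longitude = 101.58 and latitude = 52.00.
Only Eta satisfies 100.50 ≤ longitude ≤ 102.05 and 51.01 ≤ latitude ≤ 53.90.

Eta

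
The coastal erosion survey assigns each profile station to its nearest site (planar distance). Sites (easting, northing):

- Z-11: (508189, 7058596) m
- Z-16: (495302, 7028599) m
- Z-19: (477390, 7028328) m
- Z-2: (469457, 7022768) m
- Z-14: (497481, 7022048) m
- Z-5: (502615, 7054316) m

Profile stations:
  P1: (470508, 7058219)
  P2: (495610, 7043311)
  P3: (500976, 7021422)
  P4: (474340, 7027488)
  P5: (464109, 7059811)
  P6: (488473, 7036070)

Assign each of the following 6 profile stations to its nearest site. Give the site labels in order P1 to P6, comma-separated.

Z-19, Z-5, Z-14, Z-19, Z-19, Z-16

P1 → Z-19 (d²=940833805.00)
P2 → Z-5 (d²=170180050.00)
P3 → Z-14 (d²=12606901.00)
P4 → Z-19 (d²=10008100.00)
P5 → Z-19 (d²=1167564250.00)
P6 → Z-16 (d²=102451082.00)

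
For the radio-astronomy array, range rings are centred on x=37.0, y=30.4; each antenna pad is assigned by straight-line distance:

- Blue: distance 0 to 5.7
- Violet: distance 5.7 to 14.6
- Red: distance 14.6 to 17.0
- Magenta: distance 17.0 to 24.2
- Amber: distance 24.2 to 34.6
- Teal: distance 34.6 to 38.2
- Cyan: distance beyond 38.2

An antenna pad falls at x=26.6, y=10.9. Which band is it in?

Magenta

Distance = √((26.6−37.0)² + (10.9−30.4)²) = √(108.160 + 380.250) = 22.100.
17.0 ≤ 22.100 < 24.2 → Magenta.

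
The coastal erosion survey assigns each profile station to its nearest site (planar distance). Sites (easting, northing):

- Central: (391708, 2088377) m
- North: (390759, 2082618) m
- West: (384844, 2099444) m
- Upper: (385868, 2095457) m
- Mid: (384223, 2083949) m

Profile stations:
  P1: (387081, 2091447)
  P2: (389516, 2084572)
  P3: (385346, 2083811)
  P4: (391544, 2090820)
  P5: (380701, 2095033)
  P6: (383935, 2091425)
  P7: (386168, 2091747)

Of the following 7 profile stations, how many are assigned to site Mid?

P1 → Upper
P2 → North
P3 → Mid
P4 → Central
P5 → Upper
P6 → Upper
P7 → Upper
1 of the 7 goes to Mid.

1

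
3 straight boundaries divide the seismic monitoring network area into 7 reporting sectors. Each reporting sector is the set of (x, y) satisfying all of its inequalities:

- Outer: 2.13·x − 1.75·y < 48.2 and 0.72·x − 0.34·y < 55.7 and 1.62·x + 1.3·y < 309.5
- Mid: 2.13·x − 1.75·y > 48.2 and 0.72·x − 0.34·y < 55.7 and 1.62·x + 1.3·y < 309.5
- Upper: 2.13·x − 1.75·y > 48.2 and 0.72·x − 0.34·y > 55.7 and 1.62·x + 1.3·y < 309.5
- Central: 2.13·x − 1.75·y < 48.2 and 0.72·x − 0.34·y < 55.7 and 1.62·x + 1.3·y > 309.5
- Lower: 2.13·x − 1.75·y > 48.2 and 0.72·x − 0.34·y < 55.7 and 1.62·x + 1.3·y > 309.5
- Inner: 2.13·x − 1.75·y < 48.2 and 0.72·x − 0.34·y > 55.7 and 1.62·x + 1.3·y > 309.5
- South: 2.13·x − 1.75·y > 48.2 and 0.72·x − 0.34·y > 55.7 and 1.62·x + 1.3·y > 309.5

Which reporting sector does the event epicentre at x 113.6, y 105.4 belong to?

2.13·113.6 − 1.75·105.4 = 57.518, which is > 48.2
0.72·113.6 − 0.34·105.4 = 45.956, which is < 55.7
1.62·113.6 + 1.3·105.4 = 321.052, which is > 309.5
This sign pattern matches Lower.

Lower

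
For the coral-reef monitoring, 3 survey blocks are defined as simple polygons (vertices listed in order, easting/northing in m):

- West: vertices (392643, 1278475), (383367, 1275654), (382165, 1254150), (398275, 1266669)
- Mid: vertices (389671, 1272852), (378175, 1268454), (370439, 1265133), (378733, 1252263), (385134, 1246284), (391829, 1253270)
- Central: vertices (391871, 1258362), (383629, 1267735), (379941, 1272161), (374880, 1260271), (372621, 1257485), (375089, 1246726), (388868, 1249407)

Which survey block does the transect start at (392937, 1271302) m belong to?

Cast a ray rightward from (392937, 1271302). For each polygon, the edges (by vertex number in listed order) whose endpoints lie on opposite sides of northing = 1271302, where each meets that height, and whether that is right or left of the point:
West: 2–3 at easting≈383123.7 (left), 4–1 at easting≈396064.8 (right) → 1 crossing.
Mid: 1–2 at easting≈385619.4 (left), 6–1 at easting≈389841.8 (left) → 0 crossings.
Central: 2–3 at easting≈380656.8 (left), 3–4 at easting≈379575.4 (left) → 0 crossings.
Only West has an odd count, so the point is inside West.

West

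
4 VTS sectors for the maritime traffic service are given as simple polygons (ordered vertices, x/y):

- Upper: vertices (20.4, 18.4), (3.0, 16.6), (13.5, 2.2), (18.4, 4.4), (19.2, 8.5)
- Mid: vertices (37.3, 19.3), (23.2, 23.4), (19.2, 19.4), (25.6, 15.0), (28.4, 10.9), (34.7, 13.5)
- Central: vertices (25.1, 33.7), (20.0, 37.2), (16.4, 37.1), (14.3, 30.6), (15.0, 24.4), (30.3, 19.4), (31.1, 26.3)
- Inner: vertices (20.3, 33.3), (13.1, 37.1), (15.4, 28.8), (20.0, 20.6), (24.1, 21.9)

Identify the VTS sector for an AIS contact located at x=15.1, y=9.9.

Cast a ray rightward from (15.1, 9.9). For each polygon, the edges (by vertex number in listed order) whose endpoints lie on opposite sides of y = 9.9, where each meets that height, and whether that is right or left of the point:
Upper: 2–3 at x≈7.89 (left), 5–1 at x≈19.37 (right) → 1 crossing.
Mid: no edge straddles that height → 0 crossings.
Central: no edge straddles that height → 0 crossings.
Inner: no edge straddles that height → 0 crossings.
Only Upper has an odd count, so the point is inside Upper.

Upper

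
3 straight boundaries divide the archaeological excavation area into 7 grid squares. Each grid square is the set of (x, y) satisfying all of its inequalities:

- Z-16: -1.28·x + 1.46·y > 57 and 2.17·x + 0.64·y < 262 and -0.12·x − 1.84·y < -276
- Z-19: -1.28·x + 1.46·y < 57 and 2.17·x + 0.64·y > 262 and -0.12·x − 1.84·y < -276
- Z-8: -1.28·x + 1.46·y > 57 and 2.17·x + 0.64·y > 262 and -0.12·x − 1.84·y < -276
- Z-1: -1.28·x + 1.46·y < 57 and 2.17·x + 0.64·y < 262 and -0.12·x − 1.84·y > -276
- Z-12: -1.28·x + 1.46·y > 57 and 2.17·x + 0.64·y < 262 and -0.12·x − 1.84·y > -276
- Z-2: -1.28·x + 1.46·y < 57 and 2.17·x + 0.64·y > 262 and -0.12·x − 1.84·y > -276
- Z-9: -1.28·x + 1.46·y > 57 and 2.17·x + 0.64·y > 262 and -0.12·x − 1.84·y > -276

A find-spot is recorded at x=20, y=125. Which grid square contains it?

-1.28·20 + 1.46·125 = 156.900, which is > 57
2.17·20 + 0.64·125 = 123.400, which is < 262
-0.12·20 − 1.84·125 = -232.400, which is > -276
This sign pattern matches Z-12.

Z-12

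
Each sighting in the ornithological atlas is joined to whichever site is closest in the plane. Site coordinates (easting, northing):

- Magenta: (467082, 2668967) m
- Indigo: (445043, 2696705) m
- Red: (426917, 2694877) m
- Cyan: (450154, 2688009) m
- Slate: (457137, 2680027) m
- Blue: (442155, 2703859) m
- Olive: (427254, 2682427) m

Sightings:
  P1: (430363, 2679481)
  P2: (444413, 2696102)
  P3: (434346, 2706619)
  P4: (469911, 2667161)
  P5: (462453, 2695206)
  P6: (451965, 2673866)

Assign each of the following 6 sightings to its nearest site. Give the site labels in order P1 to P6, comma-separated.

P1 → Olive (d²=18344797.00)
P2 → Indigo (d²=760509.00)
P3 → Blue (d²=68598081.00)
P4 → Magenta (d²=11264877.00)
P5 → Cyan (d²=203062210.00)
P6 → Slate (d²=64707505.00)

Olive, Indigo, Blue, Magenta, Cyan, Slate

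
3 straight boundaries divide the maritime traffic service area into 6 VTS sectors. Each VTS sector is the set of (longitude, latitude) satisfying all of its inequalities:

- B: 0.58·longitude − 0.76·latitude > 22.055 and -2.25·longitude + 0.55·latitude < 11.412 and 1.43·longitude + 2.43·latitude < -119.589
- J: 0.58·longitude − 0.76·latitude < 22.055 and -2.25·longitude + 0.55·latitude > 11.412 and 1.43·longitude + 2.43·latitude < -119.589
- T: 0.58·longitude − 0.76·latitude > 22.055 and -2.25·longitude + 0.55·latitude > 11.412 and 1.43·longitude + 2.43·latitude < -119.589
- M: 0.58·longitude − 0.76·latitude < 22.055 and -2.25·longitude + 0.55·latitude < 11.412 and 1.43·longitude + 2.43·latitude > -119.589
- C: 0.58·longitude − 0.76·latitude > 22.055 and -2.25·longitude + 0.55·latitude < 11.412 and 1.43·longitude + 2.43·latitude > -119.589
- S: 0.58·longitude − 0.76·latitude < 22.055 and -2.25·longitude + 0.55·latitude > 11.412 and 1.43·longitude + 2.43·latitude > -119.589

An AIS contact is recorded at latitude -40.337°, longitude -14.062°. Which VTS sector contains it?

0.58·-14.062 − 0.76·-40.337 = 22.500, which is > 22.055
-2.25·-14.062 + 0.55·-40.337 = 9.454, which is < 11.412
1.43·-14.062 + 2.43·-40.337 = -118.128, which is > -119.589
This sign pattern matches C.

C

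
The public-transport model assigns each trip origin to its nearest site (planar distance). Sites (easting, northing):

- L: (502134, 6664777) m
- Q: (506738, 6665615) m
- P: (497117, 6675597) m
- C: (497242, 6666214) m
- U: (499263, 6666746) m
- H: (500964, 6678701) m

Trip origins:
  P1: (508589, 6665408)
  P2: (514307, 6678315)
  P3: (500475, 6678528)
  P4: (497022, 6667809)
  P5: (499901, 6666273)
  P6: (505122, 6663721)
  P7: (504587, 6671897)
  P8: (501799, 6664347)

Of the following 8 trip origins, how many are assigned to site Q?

3

P1 → Q
P2 → H
P3 → H
P4 → C
P5 → U
P6 → Q
P7 → Q
P8 → L
3 of the 8 go to Q.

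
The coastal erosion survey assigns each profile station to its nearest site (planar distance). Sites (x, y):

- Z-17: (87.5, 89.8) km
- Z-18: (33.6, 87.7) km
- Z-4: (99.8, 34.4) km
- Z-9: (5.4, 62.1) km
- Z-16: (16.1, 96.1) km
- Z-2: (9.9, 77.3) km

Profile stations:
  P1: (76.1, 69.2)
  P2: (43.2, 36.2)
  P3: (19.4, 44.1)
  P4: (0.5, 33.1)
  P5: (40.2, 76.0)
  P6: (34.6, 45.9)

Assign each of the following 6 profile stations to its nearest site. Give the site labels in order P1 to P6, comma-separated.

P1 → Z-17 (d²=554.32)
P2 → Z-9 (d²=2099.65)
P3 → Z-9 (d²=520.00)
P4 → Z-9 (d²=865.01)
P5 → Z-18 (d²=180.45)
P6 → Z-9 (d²=1115.08)

Z-17, Z-9, Z-9, Z-9, Z-18, Z-9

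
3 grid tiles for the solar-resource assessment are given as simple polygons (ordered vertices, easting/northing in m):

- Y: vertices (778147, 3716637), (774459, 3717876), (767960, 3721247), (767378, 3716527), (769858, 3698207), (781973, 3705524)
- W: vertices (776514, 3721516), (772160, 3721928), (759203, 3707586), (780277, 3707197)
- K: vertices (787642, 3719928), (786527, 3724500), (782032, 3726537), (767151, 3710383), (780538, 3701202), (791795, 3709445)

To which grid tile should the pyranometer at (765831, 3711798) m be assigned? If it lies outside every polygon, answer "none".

W

Cast a ray rightward from (765831, 3711798). For each polygon, the edges (by vertex number in listed order) whose endpoints lie on opposite sides of northing = 3711798, where each meets that height, and whether that is right or left of the point:
Y: 4–5 at easting≈768018.2 (right), 6–1 at easting≈779813.0 (right) → 2 crossings.
W: 2–3 at easting≈763008.2 (left), 4–1 at easting≈779067.9 (right) → 1 crossing.
K: 3–4 at easting≈768454.5 (right), 6–1 at easting≈790862.8 (right) → 2 crossings.
Only W has an odd count, so the point is inside W.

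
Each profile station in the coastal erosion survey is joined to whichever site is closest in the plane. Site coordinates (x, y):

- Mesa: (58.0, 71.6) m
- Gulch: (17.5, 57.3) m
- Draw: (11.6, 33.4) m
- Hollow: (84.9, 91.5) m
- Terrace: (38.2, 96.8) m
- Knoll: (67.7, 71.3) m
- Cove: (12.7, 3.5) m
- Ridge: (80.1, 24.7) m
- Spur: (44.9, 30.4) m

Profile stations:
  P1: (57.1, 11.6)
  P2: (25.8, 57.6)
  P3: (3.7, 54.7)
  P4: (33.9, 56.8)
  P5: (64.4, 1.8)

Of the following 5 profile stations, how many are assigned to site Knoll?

0

P1 → Spur
P2 → Gulch
P3 → Gulch
P4 → Gulch
P5 → Ridge
0 of the 5 go to Knoll.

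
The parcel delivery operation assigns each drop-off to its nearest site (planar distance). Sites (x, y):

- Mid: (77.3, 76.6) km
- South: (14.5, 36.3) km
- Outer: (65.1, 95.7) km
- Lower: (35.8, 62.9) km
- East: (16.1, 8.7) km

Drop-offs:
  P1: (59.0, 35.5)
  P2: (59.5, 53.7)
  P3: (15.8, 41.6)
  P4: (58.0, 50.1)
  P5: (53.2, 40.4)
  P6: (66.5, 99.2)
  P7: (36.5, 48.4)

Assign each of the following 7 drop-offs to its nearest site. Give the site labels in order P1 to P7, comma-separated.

P1 → Lower (d²=1289.00)
P2 → Lower (d²=646.33)
P3 → South (d²=29.78)
P4 → Lower (d²=656.68)
P5 → Lower (d²=809.01)
P6 → Outer (d²=14.21)
P7 → Lower (d²=210.74)

Lower, Lower, South, Lower, Lower, Outer, Lower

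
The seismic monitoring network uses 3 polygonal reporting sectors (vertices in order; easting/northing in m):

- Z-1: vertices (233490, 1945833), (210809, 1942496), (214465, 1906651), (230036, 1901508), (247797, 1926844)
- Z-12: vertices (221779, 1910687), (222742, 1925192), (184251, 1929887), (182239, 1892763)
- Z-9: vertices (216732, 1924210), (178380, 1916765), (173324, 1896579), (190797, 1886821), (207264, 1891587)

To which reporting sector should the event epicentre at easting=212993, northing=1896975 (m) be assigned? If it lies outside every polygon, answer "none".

Cast a ray rightward from (212993, 1896975). For each polygon, the edges (by vertex number in listed order) whose endpoints lie on opposite sides of northing = 1896975, where each meets that height, and whether that is right or left of the point:
Z-1: no edge straddles that height → 0 crossings.
Z-12: 3–4 at easting≈182467.3 (left), 4–1 at easting≈191530.6 (left) → 0 crossings.
Z-9: 2–3 at easting≈173423.2 (left), 5–1 at easting≈208827.7 (left) → 0 crossings.
All counts are even, so the point lies outside every listed polygon.

none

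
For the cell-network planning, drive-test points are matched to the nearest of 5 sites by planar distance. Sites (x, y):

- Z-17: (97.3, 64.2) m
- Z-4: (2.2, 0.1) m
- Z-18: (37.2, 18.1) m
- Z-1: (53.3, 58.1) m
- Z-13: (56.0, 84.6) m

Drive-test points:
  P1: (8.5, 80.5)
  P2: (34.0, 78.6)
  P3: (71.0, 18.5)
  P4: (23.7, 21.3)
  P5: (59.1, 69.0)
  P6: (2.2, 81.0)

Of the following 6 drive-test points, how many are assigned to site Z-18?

2

P1 → Z-13
P2 → Z-13
P3 → Z-18
P4 → Z-18
P5 → Z-1
P6 → Z-13
2 of the 6 go to Z-18.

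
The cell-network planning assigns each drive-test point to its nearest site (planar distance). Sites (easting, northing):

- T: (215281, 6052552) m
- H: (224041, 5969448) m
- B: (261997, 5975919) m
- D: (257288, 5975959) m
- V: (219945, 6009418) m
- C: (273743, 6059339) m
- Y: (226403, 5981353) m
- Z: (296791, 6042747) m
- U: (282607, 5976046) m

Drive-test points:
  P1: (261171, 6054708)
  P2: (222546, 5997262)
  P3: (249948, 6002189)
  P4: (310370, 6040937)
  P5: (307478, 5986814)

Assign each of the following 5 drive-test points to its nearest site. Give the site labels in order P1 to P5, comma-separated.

C, V, D, Z, U

P1 → C (d²=179501345.00)
P2 → V (d²=154533537.00)
P3 → D (d²=741888500.00)
P4 → Z (d²=187665341.00)
P5 → U (d²=734516465.00)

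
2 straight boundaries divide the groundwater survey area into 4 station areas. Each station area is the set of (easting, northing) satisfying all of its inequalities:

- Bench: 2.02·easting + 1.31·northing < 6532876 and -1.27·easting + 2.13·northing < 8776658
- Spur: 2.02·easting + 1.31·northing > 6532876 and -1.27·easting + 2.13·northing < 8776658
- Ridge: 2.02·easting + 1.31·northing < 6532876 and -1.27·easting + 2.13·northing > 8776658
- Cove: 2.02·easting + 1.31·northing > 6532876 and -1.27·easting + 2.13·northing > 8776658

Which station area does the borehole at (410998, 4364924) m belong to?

Spur

2.02·410998 + 1.31·4364924 = 6548266.400, which is > 6532876
-1.27·410998 + 2.13·4364924 = 8775320.660, which is < 8776658
This sign pattern matches Spur.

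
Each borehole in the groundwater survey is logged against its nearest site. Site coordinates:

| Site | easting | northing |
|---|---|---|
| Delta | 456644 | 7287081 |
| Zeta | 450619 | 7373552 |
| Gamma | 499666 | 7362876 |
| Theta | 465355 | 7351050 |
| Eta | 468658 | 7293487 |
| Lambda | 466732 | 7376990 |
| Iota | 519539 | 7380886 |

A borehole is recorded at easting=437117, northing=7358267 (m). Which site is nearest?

Zeta

Squared distances to each site:
Delta: 5448750325.000; Zeta: 415935229.000; Gamma: 3933620282.000; Theta: 849469733.000; Eta: 5191283081.000; Lambda: 1227598954.000; Iota: 7305005245.000.
Minimum at Zeta.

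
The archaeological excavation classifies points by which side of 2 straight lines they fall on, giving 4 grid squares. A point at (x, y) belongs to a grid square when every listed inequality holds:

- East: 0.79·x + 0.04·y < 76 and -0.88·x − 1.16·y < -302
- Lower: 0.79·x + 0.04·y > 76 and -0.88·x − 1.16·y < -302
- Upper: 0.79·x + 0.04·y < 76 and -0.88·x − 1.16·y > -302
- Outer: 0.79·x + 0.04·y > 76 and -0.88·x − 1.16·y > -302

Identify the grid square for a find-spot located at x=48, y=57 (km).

0.79·48 + 0.04·57 = 40.200, which is < 76
-0.88·48 − 1.16·57 = -108.360, which is > -302
This sign pattern matches Upper.

Upper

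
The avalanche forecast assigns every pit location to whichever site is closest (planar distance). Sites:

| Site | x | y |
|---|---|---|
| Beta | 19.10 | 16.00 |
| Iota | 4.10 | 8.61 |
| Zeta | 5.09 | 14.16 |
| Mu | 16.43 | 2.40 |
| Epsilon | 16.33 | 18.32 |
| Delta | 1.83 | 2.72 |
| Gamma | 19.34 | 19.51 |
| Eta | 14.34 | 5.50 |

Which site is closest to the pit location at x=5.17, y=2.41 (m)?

Squared distances to each site:
Beta: 378.733; Iota: 39.585; Zeta: 138.069; Mu: 126.788; Epsilon: 377.674; Delta: 11.252; Gamma: 493.199; Eta: 93.637.
Minimum at Delta.

Delta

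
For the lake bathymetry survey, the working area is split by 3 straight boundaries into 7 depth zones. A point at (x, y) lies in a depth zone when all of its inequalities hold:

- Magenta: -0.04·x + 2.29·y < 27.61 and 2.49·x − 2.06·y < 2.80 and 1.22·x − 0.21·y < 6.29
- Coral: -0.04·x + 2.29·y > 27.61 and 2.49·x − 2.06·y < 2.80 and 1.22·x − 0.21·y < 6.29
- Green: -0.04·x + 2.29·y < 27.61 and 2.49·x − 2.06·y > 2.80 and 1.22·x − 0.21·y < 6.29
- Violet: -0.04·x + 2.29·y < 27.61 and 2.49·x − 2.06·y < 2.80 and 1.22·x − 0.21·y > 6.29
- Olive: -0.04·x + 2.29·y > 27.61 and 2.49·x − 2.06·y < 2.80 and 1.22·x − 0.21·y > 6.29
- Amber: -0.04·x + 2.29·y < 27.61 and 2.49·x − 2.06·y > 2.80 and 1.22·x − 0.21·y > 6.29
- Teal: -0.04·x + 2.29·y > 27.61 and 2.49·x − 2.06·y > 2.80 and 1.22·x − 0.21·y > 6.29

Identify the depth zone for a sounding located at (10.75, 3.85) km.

-0.04·10.75 + 2.29·3.85 = 8.386, which is < 27.61
2.49·10.75 − 2.06·3.85 = 18.837, which is > 2.80
1.22·10.75 − 0.21·3.85 = 12.306, which is > 6.29
This sign pattern matches Amber.

Amber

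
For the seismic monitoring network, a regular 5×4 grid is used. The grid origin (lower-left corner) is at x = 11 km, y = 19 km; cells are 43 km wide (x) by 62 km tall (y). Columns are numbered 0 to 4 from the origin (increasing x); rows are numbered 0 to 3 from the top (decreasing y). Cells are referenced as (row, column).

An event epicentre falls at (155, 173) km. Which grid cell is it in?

Column index: ⌊(155 − 11) / 43⌋ = ⌊3.349⌋ = 3
Row offset from origin: ⌊(173 − 19) / 62⌋ = ⌊2.484⌋ = 2 → row 1 (counted from top)

(1, 3)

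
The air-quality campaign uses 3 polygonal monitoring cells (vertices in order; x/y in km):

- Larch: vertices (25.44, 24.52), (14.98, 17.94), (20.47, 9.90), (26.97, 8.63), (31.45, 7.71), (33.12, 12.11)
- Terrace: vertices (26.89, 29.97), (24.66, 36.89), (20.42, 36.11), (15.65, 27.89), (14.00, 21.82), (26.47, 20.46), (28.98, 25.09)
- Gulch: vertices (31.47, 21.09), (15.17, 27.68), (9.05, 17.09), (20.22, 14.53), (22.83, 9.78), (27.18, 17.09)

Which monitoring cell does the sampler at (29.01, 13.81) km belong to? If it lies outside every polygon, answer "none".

Cast a ray rightward from (29.01, 13.81). For each polygon, the edges (by vertex number in listed order) whose endpoints lie on opposite sides of y = 13.81, where each meets that height, and whether that is right or left of the point:
Larch: 2–3 at x≈17.800 (left), 6–1 at x≈32.068 (right) → 1 crossing.
Terrace: no edge straddles that height → 0 crossings.
Gulch: 4–5 at x≈20.616 (left), 5–6 at x≈25.228 (left) → 0 crossings.
Only Larch has an odd count, so the point is inside Larch.

Larch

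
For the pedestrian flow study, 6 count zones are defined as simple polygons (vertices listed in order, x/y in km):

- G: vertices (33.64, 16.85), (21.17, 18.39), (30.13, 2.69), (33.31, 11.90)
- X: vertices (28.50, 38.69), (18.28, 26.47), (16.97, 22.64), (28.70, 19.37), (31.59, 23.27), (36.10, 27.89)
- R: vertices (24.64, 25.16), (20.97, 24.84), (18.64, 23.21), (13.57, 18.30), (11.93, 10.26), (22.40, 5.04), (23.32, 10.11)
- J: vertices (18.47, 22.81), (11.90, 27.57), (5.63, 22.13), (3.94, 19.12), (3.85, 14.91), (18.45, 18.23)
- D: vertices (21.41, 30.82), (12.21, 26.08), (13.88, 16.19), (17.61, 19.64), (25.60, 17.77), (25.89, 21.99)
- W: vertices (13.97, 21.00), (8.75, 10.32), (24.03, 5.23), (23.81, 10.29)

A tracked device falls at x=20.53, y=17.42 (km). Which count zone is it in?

Cast a ray rightward from (20.53, 17.42). For each polygon, the edges (by vertex number in listed order) whose endpoints lie on opposite sides of y = 17.42, where each meets that height, and whether that is right or left of the point:
G: 1–2 at x≈29.024 (right), 2–3 at x≈21.724 (right) → 2 crossings.
X: no edge straddles that height → 0 crossings.
R: 4–5 at x≈13.390 (left), 7–1 at x≈23.961 (right) → 1 crossing.
J: 4–5 at x≈3.904 (left), 5–6 at x≈14.888 (left) → 0 crossings.
D: 2–3 at x≈13.672 (left), 3–4 at x≈15.210 (left) → 0 crossings.
W: 1–2 at x≈12.220 (left), 4–1 at x≈17.259 (left) → 0 crossings.
Only R has an odd count, so the point is inside R.

R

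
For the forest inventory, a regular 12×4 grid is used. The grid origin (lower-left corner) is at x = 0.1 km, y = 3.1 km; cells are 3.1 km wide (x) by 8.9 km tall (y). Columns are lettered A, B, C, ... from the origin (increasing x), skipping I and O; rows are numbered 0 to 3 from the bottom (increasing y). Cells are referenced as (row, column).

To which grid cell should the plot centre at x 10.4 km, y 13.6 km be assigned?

(1, D)

Column index: ⌊(10.4 − 0.1) / 3.1⌋ = ⌊3.323⌋ = 3 → column D
Row offset from origin: ⌊(13.6 − 3.1) / 8.9⌋ = ⌊1.180⌋ = 1 → row 1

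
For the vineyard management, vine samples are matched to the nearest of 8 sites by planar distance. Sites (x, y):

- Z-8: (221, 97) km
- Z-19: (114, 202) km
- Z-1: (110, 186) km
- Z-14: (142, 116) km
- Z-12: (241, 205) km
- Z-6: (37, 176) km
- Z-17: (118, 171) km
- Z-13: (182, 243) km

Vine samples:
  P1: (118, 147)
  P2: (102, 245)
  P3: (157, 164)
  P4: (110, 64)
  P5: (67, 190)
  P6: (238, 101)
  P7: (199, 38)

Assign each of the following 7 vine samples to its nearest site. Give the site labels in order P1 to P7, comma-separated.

P1 → Z-17 (d²=576.00)
P2 → Z-19 (d²=1993.00)
P3 → Z-17 (d²=1570.00)
P4 → Z-14 (d²=3728.00)
P5 → Z-6 (d²=1096.00)
P6 → Z-8 (d²=305.00)
P7 → Z-8 (d²=3965.00)

Z-17, Z-19, Z-17, Z-14, Z-6, Z-8, Z-8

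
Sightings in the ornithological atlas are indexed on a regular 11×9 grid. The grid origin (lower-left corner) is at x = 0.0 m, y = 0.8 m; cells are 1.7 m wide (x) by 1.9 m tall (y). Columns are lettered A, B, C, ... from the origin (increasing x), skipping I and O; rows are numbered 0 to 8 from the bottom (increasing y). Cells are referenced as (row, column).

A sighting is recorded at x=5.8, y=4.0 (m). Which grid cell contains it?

(1, D)

Column index: ⌊(5.8 − 0.0) / 1.7⌋ = ⌊3.412⌋ = 3 → column D
Row offset from origin: ⌊(4.0 − 0.8) / 1.9⌋ = ⌊1.684⌋ = 1 → row 1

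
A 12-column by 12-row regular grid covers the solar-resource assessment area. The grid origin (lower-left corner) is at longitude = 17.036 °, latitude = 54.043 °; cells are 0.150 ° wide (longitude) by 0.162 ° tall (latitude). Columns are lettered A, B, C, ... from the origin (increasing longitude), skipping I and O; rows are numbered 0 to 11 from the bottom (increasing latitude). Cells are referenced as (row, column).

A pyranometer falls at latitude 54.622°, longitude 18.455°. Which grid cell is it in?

Column index: ⌊(18.455 − 17.036) / 0.150⌋ = ⌊9.460⌋ = 9 → column K
Row offset from origin: ⌊(54.622 − 54.043) / 0.162⌋ = ⌊3.574⌋ = 3 → row 3

(3, K)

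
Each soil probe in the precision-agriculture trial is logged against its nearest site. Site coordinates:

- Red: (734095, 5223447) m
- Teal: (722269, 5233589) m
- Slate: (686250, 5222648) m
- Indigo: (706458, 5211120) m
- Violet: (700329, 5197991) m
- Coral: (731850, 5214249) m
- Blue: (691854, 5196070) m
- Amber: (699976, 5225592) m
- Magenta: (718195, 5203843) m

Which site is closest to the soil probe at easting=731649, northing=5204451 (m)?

Squared distances to each site:
Red: 366830932.000; Teal: 937007444.000; Slate: 2392200010.000; Indigo: 679062042.000; Violet: 1022674000.000; Coral: 96041205.000; Blue: 1653883186.000; Amber: 1450120810.000; Magenta: 181379780.000.
Minimum at Coral.

Coral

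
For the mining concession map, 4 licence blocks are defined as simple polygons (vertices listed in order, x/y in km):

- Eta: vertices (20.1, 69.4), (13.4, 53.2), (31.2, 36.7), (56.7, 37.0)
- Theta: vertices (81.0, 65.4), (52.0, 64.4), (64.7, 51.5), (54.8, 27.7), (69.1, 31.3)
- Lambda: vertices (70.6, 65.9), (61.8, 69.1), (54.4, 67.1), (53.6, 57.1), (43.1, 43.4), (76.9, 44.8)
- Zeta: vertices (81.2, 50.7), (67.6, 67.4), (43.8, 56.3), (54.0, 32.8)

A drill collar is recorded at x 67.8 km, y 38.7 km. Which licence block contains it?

Theta

Cast a ray rightward from (67.8, 38.7). For each polygon, the edges (by vertex number in listed order) whose endpoints lie on opposite sides of y = 38.7, where each meets that height, and whether that is right or left of the point:
Eta: 2–3 at x≈29.04 (left), 4–1 at x≈54.78 (left) → 0 crossings.
Theta: 3–4 at x≈59.38 (left), 5–1 at x≈71.68 (right) → 1 crossing.
Lambda: no edge straddles that height → 0 crossings.
Zeta: 3–4 at x≈51.44 (left), 4–1 at x≈62.97 (left) → 0 crossings.
Only Theta has an odd count, so the point is inside Theta.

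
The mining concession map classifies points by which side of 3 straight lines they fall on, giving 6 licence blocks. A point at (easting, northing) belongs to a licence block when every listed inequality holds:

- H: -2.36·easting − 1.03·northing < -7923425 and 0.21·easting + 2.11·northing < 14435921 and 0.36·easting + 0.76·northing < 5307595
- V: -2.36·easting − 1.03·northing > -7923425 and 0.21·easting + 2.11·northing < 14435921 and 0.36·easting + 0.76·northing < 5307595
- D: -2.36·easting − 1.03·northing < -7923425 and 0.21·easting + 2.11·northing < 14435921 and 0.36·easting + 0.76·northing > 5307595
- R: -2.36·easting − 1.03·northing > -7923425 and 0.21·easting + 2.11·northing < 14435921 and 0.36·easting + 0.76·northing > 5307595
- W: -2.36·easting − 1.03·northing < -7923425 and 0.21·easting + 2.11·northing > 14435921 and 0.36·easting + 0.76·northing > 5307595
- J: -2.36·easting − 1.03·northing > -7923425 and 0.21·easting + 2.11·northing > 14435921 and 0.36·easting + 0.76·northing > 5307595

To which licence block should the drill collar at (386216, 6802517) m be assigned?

-2.36·386216 − 1.03·6802517 = -7918062.270, which is > -7923425
0.21·386216 + 2.11·6802517 = 14434416.230, which is < 14435921
0.36·386216 + 0.76·6802517 = 5308950.680, which is > 5307595
This sign pattern matches R.

R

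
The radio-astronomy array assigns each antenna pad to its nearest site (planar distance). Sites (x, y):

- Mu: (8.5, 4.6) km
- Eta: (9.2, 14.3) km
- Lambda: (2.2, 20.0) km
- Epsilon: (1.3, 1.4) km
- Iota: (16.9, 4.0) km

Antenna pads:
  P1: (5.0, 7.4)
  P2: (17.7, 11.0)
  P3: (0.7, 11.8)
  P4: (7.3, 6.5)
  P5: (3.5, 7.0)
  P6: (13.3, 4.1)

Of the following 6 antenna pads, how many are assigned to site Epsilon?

0

P1 → Mu
P2 → Iota
P3 → Lambda
P4 → Mu
P5 → Mu
P6 → Iota
0 of the 6 go to Epsilon.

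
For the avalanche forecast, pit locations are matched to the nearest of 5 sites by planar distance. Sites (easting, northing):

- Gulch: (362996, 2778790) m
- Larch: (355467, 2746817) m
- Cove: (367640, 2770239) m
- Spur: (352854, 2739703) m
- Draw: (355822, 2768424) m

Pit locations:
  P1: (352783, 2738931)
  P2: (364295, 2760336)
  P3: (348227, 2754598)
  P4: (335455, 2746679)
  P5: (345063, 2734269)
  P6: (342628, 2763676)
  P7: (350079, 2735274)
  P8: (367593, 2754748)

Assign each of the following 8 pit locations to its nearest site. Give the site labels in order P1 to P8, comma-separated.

Spur, Cove, Larch, Spur, Spur, Draw, Spur, Larch

P1 → Spur (d²=601025.00)
P2 → Cove (d²=109258434.00)
P3 → Larch (d²=112961561.00)
P4 → Spur (d²=351389777.00)
P5 → Spur (d²=90228037.00)
P6 → Draw (d²=196625140.00)
P7 → Spur (d²=27316666.00)
P8 → Larch (d²=209940637.00)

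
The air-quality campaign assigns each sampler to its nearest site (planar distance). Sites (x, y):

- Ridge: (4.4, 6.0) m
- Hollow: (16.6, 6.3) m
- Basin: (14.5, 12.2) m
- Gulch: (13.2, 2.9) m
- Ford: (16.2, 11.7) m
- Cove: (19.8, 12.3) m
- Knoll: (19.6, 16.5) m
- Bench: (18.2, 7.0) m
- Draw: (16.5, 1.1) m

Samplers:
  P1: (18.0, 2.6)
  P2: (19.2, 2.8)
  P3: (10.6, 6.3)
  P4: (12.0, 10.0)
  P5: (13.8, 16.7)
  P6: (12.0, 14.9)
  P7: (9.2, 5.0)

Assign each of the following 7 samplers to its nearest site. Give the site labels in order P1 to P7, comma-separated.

P1 → Draw (d²=4.50)
P2 → Draw (d²=10.18)
P3 → Gulch (d²=18.32)
P4 → Basin (d²=11.09)
P5 → Basin (d²=20.74)
P6 → Basin (d²=13.54)
P7 → Gulch (d²=20.41)

Draw, Draw, Gulch, Basin, Basin, Basin, Gulch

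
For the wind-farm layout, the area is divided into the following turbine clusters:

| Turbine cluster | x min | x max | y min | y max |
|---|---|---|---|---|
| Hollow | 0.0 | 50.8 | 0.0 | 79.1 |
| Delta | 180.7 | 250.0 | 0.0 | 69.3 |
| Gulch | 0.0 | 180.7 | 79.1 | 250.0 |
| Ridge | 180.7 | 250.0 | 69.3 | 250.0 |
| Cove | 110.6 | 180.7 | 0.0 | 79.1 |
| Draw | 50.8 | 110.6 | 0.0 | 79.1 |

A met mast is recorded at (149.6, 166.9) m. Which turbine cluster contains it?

The point has x = 149.6 and y = 166.9.
Only Gulch satisfies 0.0 ≤ x ≤ 180.7 and 79.1 ≤ y ≤ 250.0.

Gulch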